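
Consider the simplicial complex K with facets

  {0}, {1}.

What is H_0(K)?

Take the total order 0 < 1 on the vertex set. Then K (dimension 0) consists of the simplices:

  0-simplices (2): [0], [1]

so the chain groups are C_0 ≅ Z^2.

Now H_k = ker ∂_k / im ∂_{k+1}, so:

  H_0: rank C_0 − rank ∂_1 = 2 − 0 = 2, and there is no ∂_1, so H_0 = Z^2.

H_0 = Z^2.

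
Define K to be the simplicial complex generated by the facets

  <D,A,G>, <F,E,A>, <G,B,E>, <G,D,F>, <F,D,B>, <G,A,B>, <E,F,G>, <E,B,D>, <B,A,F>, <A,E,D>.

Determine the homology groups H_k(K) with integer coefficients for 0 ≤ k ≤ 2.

We work with the vertex ordering A < B < D < E < F < G. The simplices of K, each written with vertices in increasing order, are:

  0-simplices (6): A, B, D, E, F, G
  1-simplices (15): AB, AD, AE, AF, AG, BD, BE, BF, BG, DE, DF, DG, EF, EG, FG
  2-simplices (10): ABF, ABG, ADE, ADG, AEF, BDE, BDF, BEG, DFG, EFG

giving chain groups C_0 ≅ Z^6, C_1 ≅ Z^15, C_2 ≅ Z^10.

∂_1: C_1 → C_0 is given by ∂[p,q] = [q] − [p]. For instance
  ∂AF = F − A.
The resulting 6×15 matrix has rank 5, and its Smith normal form has invariant factors (1,1,1,1,1).

Boundary ∂_2: C_2 → C_1 sends each 2-simplex [p,q,r] to [q,r] − [p,r] + [p,q]. For instance
  ∂BDF = DF − BF + BD,
  ∂ADE = DE − AE + AD.
This gives a 15×10 integer matrix of rank 10; reducing to Smith normal form yields diagonal entries (1,1,1,1,1,1,1,1,1,2).

Computing H_k = (kernel of ∂_k) / (image of ∂_{k+1}):

  H_0: rank C_0 − rank ∂_1 = 6 − 5 = 1, and the invariant factors of ∂_1 are all 1, so H_0 = Z.
  H_1: rank ker ∂_1 − rank ∂_2 = (15 − 5) − 10 = 0, and ∂_2 has invariant factor 2 > 1, so H_1 = Z_2.
  H_2: rank ker ∂_2 − rank ∂_3 = (10 − 10) − 0 = 0, and there is no ∂_3, so H_2 = 0.

As a check, the Euler characteristic is 6 − 15 + 10 = 1, which agrees with 1 − 0 + 0 = 1.

H_0 ≅ Z,  H_1 ≅ Z_2,  H_2 = 0.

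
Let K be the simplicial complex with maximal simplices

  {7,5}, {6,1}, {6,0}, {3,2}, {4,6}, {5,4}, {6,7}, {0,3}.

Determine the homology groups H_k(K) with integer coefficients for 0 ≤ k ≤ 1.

Order the vertices as 0 < 1 < 2 < 3 < 4 < 5 < 6 < 7. Listing each simplex with vertices in this order, K has dimension 1 with simplices:

  0-simplices (8): [0], [1], [2], [3], [4], [5], [6], [7]
  1-simplices (8): [0,3], [0,6], [1,6], [2,3], [4,5], [4,6], [5,7], [6,7]

so the chain groups are C_0 ≅ Z^8, C_1 ≅ Z^8.

∂_1: C_1 → C_0 is given by ∂[p,q] = [q] − [p]. For instance
  ∂[4,6] = [6] − [4].
The resulting 8×8 matrix has rank 7, and its Smith normal form has invariant factors (1,1,1,1,1,1,1).

Reading off H_k = ker ∂_k / im ∂_{k+1}:

  H_0: rank C_0 − rank ∂_1 = 8 − 7 = 1, and the invariant factors of ∂_1 are all 1, so H_0 ≅ Z.
  H_1: rank ker ∂_1 − rank ∂_2 = (8 − 7) − 0 = 1, and there is no ∂_2, so H_1 ≅ Z.

H_0 ≅ Z,  H_1 ≅ Z.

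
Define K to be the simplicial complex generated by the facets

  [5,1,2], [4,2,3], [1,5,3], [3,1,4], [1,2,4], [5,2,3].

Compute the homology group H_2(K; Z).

H_2 = Z.

We work with the vertex ordering 1 < 2 < 3 < 4 < 5. The simplices of K, each written with vertices in increasing order, are:

  0-simplices (5): [1], [2], [3], [4], [5]
  1-simplices (9): [1,2], [1,3], [1,4], [1,5], [2,3], [2,4], [2,5], [3,4], [3,5]
  2-simplices (6): [1,2,4], [1,2,5], [1,3,4], [1,3,5], [2,3,4], [2,3,5]

so the chain groups are C_0 ≅ Z^5, C_1 ≅ Z^9, C_2 ≅ Z^6.

The boundary map ∂_1: C_1 → C_0 is given by ∂[p,q] = [q] − [p].
This gives a 5×9 integer matrix of rank 4; reducing to Smith normal form yields diagonal entries (1,1,1,1).

The boundary map ∂_2: C_2 → C_1 sends each 2-simplex [p,q,r] to [q,r] − [p,r] + [p,q]. For instance
  ∂[1,3,5] = [3,5] − [1,5] + [1,3],
  ∂[1,2,5] = [2,5] − [1,5] + [1,2].
The resulting 9×6 matrix has rank 5, and its Smith normal form has invariant factors (1,1,1,1,1).

Reading off H_k = ker ∂_k / im ∂_{k+1}:

  H_2: rank ker ∂_2 − rank ∂_3 = (6 − 5) − 0 = 1, and there is no ∂_3, so H_2 ≅ Z.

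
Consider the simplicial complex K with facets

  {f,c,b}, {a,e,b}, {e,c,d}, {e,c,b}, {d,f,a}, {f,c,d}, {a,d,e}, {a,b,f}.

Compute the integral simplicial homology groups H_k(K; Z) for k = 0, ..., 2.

H_0 = Z,  H_1 = 0,  H_2 = Z.

Take the total order a < b < c < d < e < f on the vertex set. Then K (dimension 2) consists of the simplices:

  0-simplices (6): a, b, c, d, e, f
  1-simplices (12): ab, ad, ae, af, bc, be, bf, cd, ce, cf, de, df
  2-simplices (8): abe, abf, ade, adf, bce, bcf, cde, cdf

giving chain groups C_0 ≅ Z^6, C_1 ≅ Z^12, C_2 ≅ Z^8.

∂_1: C_1 → C_0 is given by ∂[p,q] = [q] − [p].
As a 6×12 matrix over Z this has rank 5, with invariant factors (1,1,1,1,1).

The boundary map ∂_2: C_2 → C_1 maps a triangle to the signed sum of its edges. For instance
  ∂bcf = cf − bf + bc,
  ∂cde = de − ce + cd.
As a 12×8 matrix over Z this has rank 7, with invariant factors (1,1,1,1,1,1,1).

Now H_k = ker ∂_k / im ∂_{k+1}, so:

  H_0: rank C_0 − rank ∂_1 = 6 − 5 = 1, and the invariant factors of ∂_1 are all 1, so H_0 = Z.
  H_1: rank ker ∂_1 − rank ∂_2 = (12 − 5) − 7 = 0, and the invariant factors of ∂_2 are all 1, so H_1 = 0.
  H_2: rank ker ∂_2 − rank ∂_3 = (8 − 7) − 0 = 1, and there is no ∂_3, so H_2 = Z.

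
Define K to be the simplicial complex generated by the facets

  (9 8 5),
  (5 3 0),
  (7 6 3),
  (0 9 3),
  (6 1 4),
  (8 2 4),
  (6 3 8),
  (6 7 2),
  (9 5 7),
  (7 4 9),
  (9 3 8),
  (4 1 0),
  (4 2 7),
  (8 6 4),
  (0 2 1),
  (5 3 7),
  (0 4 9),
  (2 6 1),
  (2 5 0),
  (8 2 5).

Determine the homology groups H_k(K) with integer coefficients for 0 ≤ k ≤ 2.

H_0 = Z,  H_1 = Z ⊕ Z/2,  H_2 = 0.

Order the vertices as 0 < 1 < 2 < 3 < 4 < 5 < 6 < 7 < 8 < 9. Listing each simplex with vertices in this order, K has dimension 2 with simplices:

  0-simplices (10): [0], [1], [2], [3], [4], [5], [6], [7], [8], [9]
  1-simplices (30): (30 of them)
  2-simplices (20): (20 of them)

giving chain groups C_0 ≅ Z^10, C_1 ≅ Z^30, C_2 ≅ Z^20.

Boundary ∂_1: C_1 → C_0 is given by ∂[p,q] = [q] − [p].
The resulting 10×30 matrix has rank 9, and its Smith normal form has invariant factors (1,1,1,1,1,1,1,1,1).

Boundary ∂_2: C_2 → C_1 acts by ∂[p,q,r] = [q,r] − [p,r] + [p,q]. For instance
  ∂[1,2,6] = [2,6] − [1,6] + [1,2],
  ∂[0,4,9] = [4,9] − [0,9] + [0,4].
As a 30×20 matrix over Z this has rank 20, with invariant factors (1,1,1,1,1,1,1,1,1,1,1,1,1,1,1,1,1,1,1,2).

Reading off H_k = ker ∂_k / im ∂_{k+1}:

  H_0: rank C_0 − rank ∂_1 = 10 − 9 = 1, and the invariant factors of ∂_1 are all 1, so H_0 = Z.
  H_1: rank ker ∂_1 − rank ∂_2 = (30 − 9) − 20 = 1, and ∂_2 has invariant factor 2 > 1, so H_1 = Z ⊕ Z/2.
  H_2: rank ker ∂_2 − rank ∂_3 = (20 − 20) − 0 = 0, and there is no ∂_3, so H_2 = 0.

As a check, the Euler characteristic is 10 − 30 + 20 = 0, which agrees with 1 − 1 + 0 = 0.
(K is a triangulation of the Klein bottle.)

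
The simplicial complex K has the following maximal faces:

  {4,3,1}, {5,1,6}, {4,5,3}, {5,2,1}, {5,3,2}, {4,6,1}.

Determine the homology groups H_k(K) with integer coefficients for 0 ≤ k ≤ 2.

H_0 = Z,  H_1 = Z,  H_2 = 0.

Order the vertices as 1 < 2 < 3 < 4 < 5 < 6. Listing each simplex with vertices in this order, K has dimension 2 with simplices:

  0-simplices (6): [1], [2], [3], [4], [5], [6]
  1-simplices (12): [1,2], [1,3], [1,4], [1,5], [1,6], [2,3], [2,5], [3,4], [3,5], [4,5], [4,6], [5,6]
  2-simplices (6): [1,2,5], [1,3,4], [1,4,6], [1,5,6], [2,3,5], [3,4,5]

Hence C_0 ≅ Z^6, C_1 ≅ Z^12, C_2 ≅ Z^6.

Boundary ∂_1: C_1 → C_0 sends each edge [p,q] (with p < q) to q − p.
The 6×12 boundary matrix has rank 5 and Smith normal form diag(1,1,1,1,1).

The boundary map ∂_2: C_2 → C_1 maps a triangle to the signed sum of its edges. For instance
  ∂[3,4,5] = [4,5] − [3,5] + [3,4],
  ∂[1,3,4] = [3,4] − [1,4] + [1,3].
As a 12×6 matrix over Z this has rank 6, with invariant factors (1,1,1,1,1,1).

Now H_k = ker ∂_k / im ∂_{k+1}, so:

  H_0: rank C_0 − rank ∂_1 = 6 − 5 = 1, and the invariant factors of ∂_1 are all 1, so H_0 ≅ Z.
  H_1: rank ker ∂_1 − rank ∂_2 = (12 − 5) − 6 = 1, and the invariant factors of ∂_2 are all 1, so H_1 ≅ Z.
  H_2: rank ker ∂_2 − rank ∂_3 = (6 − 6) − 0 = 0, and there is no ∂_3, so H_2 ≅ 0.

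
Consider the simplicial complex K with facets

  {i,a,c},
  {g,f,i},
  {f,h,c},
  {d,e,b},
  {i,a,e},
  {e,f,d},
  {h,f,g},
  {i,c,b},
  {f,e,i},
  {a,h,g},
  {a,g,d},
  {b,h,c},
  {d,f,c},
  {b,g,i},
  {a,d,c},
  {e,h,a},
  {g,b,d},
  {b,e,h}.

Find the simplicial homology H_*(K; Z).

H_0 = Z,  H_1 = Z^2,  H_2 = Z.

We work with the vertex ordering a < b < c < d < e < f < g < h < i. The simplices of K, each written with vertices in increasing order, are:

  0-simplices (9): a, b, c, d, e, f, g, h, i
  1-simplices (27): ac, ad, ae, ag, ah, ai, bc, bd, be, bg, bh, bi, cd, cf, ch, ci, de, df, dg, ef, eh, ei, fg, fh, fi, gh, gi
  2-simplices (18): acd, aci, adg, aeh, aei, agh, bch, bci, bde, bdg, beh, bgi, cdf, cfh, def, efi, fgh, fgi

Hence C_0 ≅ Z^9, C_1 ≅ Z^27, C_2 ≅ Z^18.

The boundary map ∂_1: C_1 → C_0 maps an edge to its endpoints' difference, ∂[p,q] = q − p.
As a 9×27 matrix over Z this has rank 8, with invariant factors (1,1,1,1,1,1,1,1).

∂_2: C_2 → C_1 acts by ∂[p,q,r] = [q,r] − [p,r] + [p,q]. For instance
  ∂def = ef − df + de,
  ∂fgi = gi − fi + fg.
The resulting 27×18 matrix has rank 17, and its Smith normal form has invariant factors (1,1,1,1,1,1,1,1,1,1,1,1,1,1,1,1,1).

Now H_k = ker ∂_k / im ∂_{k+1}, so:

  H_0: rank C_0 − rank ∂_1 = 9 − 8 = 1, and the invariant factors of ∂_1 are all 1, so H_0 = Z.
  H_1: rank ker ∂_1 − rank ∂_2 = (27 − 8) − 17 = 2, and the invariant factors of ∂_2 are all 1, so H_1 = Z^2.
  H_2: rank ker ∂_2 − rank ∂_3 = (18 − 17) − 0 = 1, and there is no ∂_3, so H_2 = Z.

As a check, the Euler characteristic is 9 − 27 + 18 = 0, which agrees with 1 − 2 + 1 = 0.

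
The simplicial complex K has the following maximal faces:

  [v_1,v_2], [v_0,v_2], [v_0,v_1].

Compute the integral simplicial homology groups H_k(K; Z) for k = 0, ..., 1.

Fix the vertex order v_0 < v_1 < v_2 and write every simplex with vertices in increasing order. Then dim K = 1 and the simplices of K are:

  0-simplices (3): [v_0], [v_1], [v_2]
  1-simplices (3): [v_0,v_1], [v_0,v_2], [v_1,v_2]

Hence C_0 ≅ Z^3, C_1 ≅ Z^3.

The boundary map ∂_1: C_1 → C_0 sends each edge [p,q] (with p < q) to q − p. For instance
  ∂[v_0,v_2] = [v_2] − [v_0].
The resulting 3×3 matrix has rank 2, and its Smith normal form has invariant factors (1,1).

From H_k ≅ ker(∂_k) / im(∂_{k+1}) we obtain:

  H_0: rank C_0 − rank ∂_1 = 3 − 2 = 1, and the invariant factors of ∂_1 are all 1, so H_0 ≅ Z.
  H_1: rank ker ∂_1 − rank ∂_2 = (3 − 2) − 0 = 1, and there is no ∂_2, so H_1 ≅ Z.

H_0 ≅ Z,  H_1 ≅ Z.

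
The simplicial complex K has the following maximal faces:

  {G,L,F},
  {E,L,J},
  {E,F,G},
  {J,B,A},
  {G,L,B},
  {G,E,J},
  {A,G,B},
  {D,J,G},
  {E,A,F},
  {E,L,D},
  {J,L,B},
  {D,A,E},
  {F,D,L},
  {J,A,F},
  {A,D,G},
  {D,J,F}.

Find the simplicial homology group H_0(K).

H_0 ≅ Z.

K has 8 vertices, 24 edges, 16 triangles.
rank ∂_0 = 0, rank ∂_1 = 7 ⇒ b_0 = 8 − 0 − 7 = 1; all invariant factors of ∂_1 are 1 so no torsion. So H_0 = Z.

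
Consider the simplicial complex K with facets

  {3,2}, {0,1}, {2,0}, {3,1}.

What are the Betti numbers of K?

Take the total order 0 < 1 < 2 < 3 on the vertex set. Then K (dimension 1) consists of the simplices:

  0-simplices (4): [0], [1], [2], [3]
  1-simplices (4): [0,1], [0,2], [1,3], [2,3]

so the chain groups are C_0 ≅ Z^4, C_1 ≅ Z^4.

Boundary ∂_1: C_1 → C_0 is given by ∂[p,q] = [q] − [p]. For instance
  ∂[1,3] = [3] − [1].
As a 4×4 matrix over Z this has rank 3, with invariant factors (1,1,1).

Computing H_k = (kernel of ∂_k) / (image of ∂_{k+1}):

  H_0: rank C_0 − rank ∂_1 = 4 − 3 = 1, and the invariant factors of ∂_1 are all 1, so H_0 = Z.
  H_1: rank ker ∂_1 − rank ∂_2 = (4 − 3) − 0 = 1, and there is no ∂_2, so H_1 = Z.

Hence the Betti numbers are b_0 = 1, b_1 = 1.

b_0 = 1, b_1 = 1.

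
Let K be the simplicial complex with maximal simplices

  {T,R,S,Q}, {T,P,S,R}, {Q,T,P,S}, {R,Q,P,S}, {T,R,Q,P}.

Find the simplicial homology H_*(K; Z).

We work with the vertex ordering P < Q < R < S < T. The simplices of K, each written with vertices in increasing order, are:

  0-simplices (5): P, Q, R, S, T
  1-simplices (10): PQ, PR, PS, PT, QR, QS, QT, RS, RT, ST
  2-simplices (10): PQR, PQS, PQT, PRS, PRT, PST, QRS, QRT, QST, RST
  3-simplices (5): PQRS, PQRT, PQST, PRST, QRST

giving chain groups C_0 ≅ Z^5, C_1 ≅ Z^10, C_2 ≅ Z^10, C_3 ≅ Z^5.

Boundary ∂_1: C_1 → C_0 sends each edge [p,q] (with p < q) to q − p.
This gives a 5×10 integer matrix of rank 4; reducing to Smith normal form yields diagonal entries (1,1,1,1).

The boundary map ∂_2: C_2 → C_1 acts by ∂[p,q,r] = [q,r] − [p,r] + [p,q]. For instance
  ∂PQR = QR − PR + PQ,
  ∂QST = ST − QT + QS.
The resulting 10×10 matrix has rank 6, and its Smith normal form has invariant factors (1,1,1,1,1,1).

The boundary map ∂_3: C_3 → C_2 sends each 3-simplex σ to the alternating sum Σ_i (−1)^i (σ with its i-th vertex removed). For instance
  ∂PQST = QST − PST + PQT − PQS,
  ∂PQRT = QRT − PRT + PQT − PQR.
The resulting 10×5 matrix has rank 4, and its Smith normal form has invariant factors (1,1,1,1).

Reading off H_k = ker ∂_k / im ∂_{k+1}:

  H_0: rank C_0 − rank ∂_1 = 5 − 4 = 1, and the invariant factors of ∂_1 are all 1, so H_0 = Z.
  H_1: rank ker ∂_1 − rank ∂_2 = (10 − 4) − 6 = 0, and the invariant factors of ∂_2 are all 1, so H_1 = 0.
  H_2: rank ker ∂_2 − rank ∂_3 = (10 − 6) − 4 = 0, and the invariant factors of ∂_3 are all 1, so H_2 = 0.
  H_3: rank ker ∂_3 − rank ∂_4 = (5 − 4) − 0 = 1, and there is no ∂_4, so H_3 = Z.

H_0 ≅ Z,  H_1 = 0,  H_2 = 0,  H_3 ≅ Z.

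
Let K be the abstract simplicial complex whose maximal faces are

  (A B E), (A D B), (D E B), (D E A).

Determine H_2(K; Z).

H_2 = Z.

Take the total order A < B < D < E on the vertex set. Then K (dimension 2) consists of the simplices:

  0-simplices (4): A, B, D, E
  1-simplices (6): AB, AD, AE, BD, BE, DE
  2-simplices (4): ABD, ABE, ADE, BDE

so the chain groups are C_0 ≅ Z^4, C_1 ≅ Z^6, C_2 ≅ Z^4.

Boundary ∂_1: C_1 → C_0 sends each edge [p,q] (with p < q) to q − p. For instance
  ∂BD = D − B.
As a 4×6 matrix over Z this has rank 3, with invariant factors (1,1,1).

Boundary ∂_2: C_2 → C_1 acts by ∂[p,q,r] = [q,r] − [p,r] + [p,q]. For instance
  ∂ADE = DE − AE + AD,
  ∂ABD = BD − AD + AB.
This gives a 6×4 integer matrix of rank 3; reducing to Smith normal form yields diagonal entries (1,1,1).

From H_k ≅ ker(∂_k) / im(∂_{k+1}) we obtain:

  H_2: rank ker ∂_2 − rank ∂_3 = (4 − 3) − 0 = 1, and there is no ∂_3, so H_2 = Z.

(K is a triangulation of the 2-sphere S^2.)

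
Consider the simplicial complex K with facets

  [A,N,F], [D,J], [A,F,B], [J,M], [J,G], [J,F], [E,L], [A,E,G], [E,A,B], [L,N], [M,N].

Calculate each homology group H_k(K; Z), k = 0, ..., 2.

K has 10 vertices, 16 edges, 4 triangles.
rank ∂_0 = 0, rank ∂_1 = 9 ⇒ b_0 = 10 − 0 − 9 = 1; all invariant factors of ∂_1 are 1 so no torsion. So H_0 = Z.
rank ∂_1 = 9, rank ∂_2 = 4 ⇒ b_1 = 16 − 9 − 4 = 3; all invariant factors of ∂_2 are 1 so no torsion. So H_1 = Z^3.
rank ∂_2 = 4, rank ∂_3 = 0 ⇒ b_2 = 4 − 4 − 0 = 0. So H_2 = 0.

H_0 ≅ Z,  H_1 ≅ Z^3,  H_2 = 0.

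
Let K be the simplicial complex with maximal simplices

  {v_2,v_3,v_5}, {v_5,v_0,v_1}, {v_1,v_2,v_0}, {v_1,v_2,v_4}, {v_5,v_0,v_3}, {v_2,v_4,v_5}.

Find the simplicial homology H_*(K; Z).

H_0 = Z,  H_1 = Z,  H_2 = 0.

Fix the vertex order v_0 < v_1 < v_2 < v_3 < v_4 < v_5 and write every simplex with vertices in increasing order. Then dim K = 2 and the simplices of K are:

  0-simplices (6): [v_0], [v_1], [v_2], [v_3], [v_4], [v_5]
  1-simplices (12): [v_0,v_1], [v_0,v_2], [v_0,v_3], [v_0,v_5], [v_1,v_2], [v_1,v_4], [v_1,v_5], [v_2,v_3], [v_2,v_4], [v_2,v_5], [v_3,v_5], [v_4,v_5]
  2-simplices (6): [v_0,v_1,v_2], [v_0,v_1,v_5], [v_0,v_3,v_5], [v_1,v_2,v_4], [v_2,v_3,v_5], [v_2,v_4,v_5]

giving chain groups C_0 ≅ Z^6, C_1 ≅ Z^12, C_2 ≅ Z^6.

∂_1: C_1 → C_0 sends each edge [p,q] (with p < q) to q − p. For instance
  ∂[v_1,v_5] = [v_5] − [v_1].
This gives a 6×12 integer matrix of rank 5; reducing to Smith normal form yields diagonal entries (1,1,1,1,1).

The boundary map ∂_2: C_2 → C_1 maps a triangle to the signed sum of its edges. For instance
  ∂[v_1,v_2,v_4] = [v_2,v_4] − [v_1,v_4] + [v_1,v_2],
  ∂[v_2,v_4,v_5] = [v_4,v_5] − [v_2,v_5] + [v_2,v_4].
As a 12×6 matrix over Z this has rank 6, with invariant factors (1,1,1,1,1,1).

From H_k ≅ ker(∂_k) / im(∂_{k+1}) we obtain:

  H_0: rank C_0 − rank ∂_1 = 6 − 5 = 1, and the invariant factors of ∂_1 are all 1, so H_0 = Z.
  H_1: rank ker ∂_1 − rank ∂_2 = (12 − 5) − 6 = 1, and the invariant factors of ∂_2 are all 1, so H_1 = Z.
  H_2: rank ker ∂_2 − rank ∂_3 = (6 − 6) − 0 = 0, and there is no ∂_3, so H_2 = 0.

As a check, the Euler characteristic is 6 − 12 + 6 = 0, which agrees with 1 − 1 + 0 = 0.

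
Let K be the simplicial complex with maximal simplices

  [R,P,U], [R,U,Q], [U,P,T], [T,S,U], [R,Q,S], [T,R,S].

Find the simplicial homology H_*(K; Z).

H_0 = Z,  H_1 = Z,  H_2 = 0.

Take the total order P < Q < R < S < T < U on the vertex set. Then K (dimension 2) consists of the simplices:

  0-simplices (6): P, Q, R, S, T, U
  1-simplices (12): PR, PT, PU, QR, QS, QU, RS, RT, RU, ST, SU, TU
  2-simplices (6): PRU, PTU, QRS, QRU, RST, STU

giving chain groups C_0 ≅ Z^6, C_1 ≅ Z^12, C_2 ≅ Z^6.

∂_1: C_1 → C_0 sends each edge [p,q] (with p < q) to q − p. For instance
  ∂PR = R − P.
The resulting 6×12 matrix has rank 5, and its Smith normal form has invariant factors (1,1,1,1,1).

The boundary map ∂_2: C_2 → C_1 maps a triangle to the signed sum of its edges. For instance
  ∂PTU = TU − PU + PT,
  ∂PRU = RU − PU + PR.
The resulting 12×6 matrix has rank 6, and its Smith normal form has invariant factors (1,1,1,1,1,1).

From H_k ≅ ker(∂_k) / im(∂_{k+1}) we obtain:

  H_0: rank C_0 − rank ∂_1 = 6 − 5 = 1, and the invariant factors of ∂_1 are all 1, so H_0 = Z.
  H_1: rank ker ∂_1 − rank ∂_2 = (12 − 5) − 6 = 1, and the invariant factors of ∂_2 are all 1, so H_1 = Z.
  H_2: rank ker ∂_2 − rank ∂_3 = (6 − 6) − 0 = 0, and there is no ∂_3, so H_2 = 0.

As a check, the Euler characteristic is 6 − 12 + 6 = 0, which agrees with 1 − 1 + 0 = 0.
(K is a triangulation of the cylinder S^1 x I.)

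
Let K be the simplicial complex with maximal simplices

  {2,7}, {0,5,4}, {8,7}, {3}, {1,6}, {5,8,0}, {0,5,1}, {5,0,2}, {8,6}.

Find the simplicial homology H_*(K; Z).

H_0 = Z^2,  H_1 = Z^2,  H_2 = 0.

Order the vertices as 0 < 1 < 2 < 3 < 4 < 5 < 6 < 7 < 8. Listing each simplex with vertices in this order, K has dimension 2 with simplices:

  0-simplices (9): [0], [1], [2], [3], [4], [5], [6], [7], [8]
  1-simplices (13): [0,1], [0,2], [0,4], [0,5], [0,8], [1,5], [1,6], [2,5], [2,7], [4,5], [5,8], [6,8], [7,8]
  2-simplices (4): [0,1,5], [0,2,5], [0,4,5], [0,5,8]

giving chain groups C_0 ≅ Z^9, C_1 ≅ Z^13, C_2 ≅ Z^4.

The boundary map ∂_1: C_1 → C_0 maps an edge to its endpoints' difference, ∂[p,q] = q − p.
The resulting 9×13 matrix has rank 7, and its Smith normal form has invariant factors (1,1,1,1,1,1,1).

∂_2: C_2 → C_1 sends each 2-simplex [p,q,r] to [q,r] − [p,r] + [p,q]. For instance
  ∂[0,2,5] = [2,5] − [0,5] + [0,2],
  ∂[0,5,8] = [5,8] − [0,8] + [0,5].
The resulting 13×4 matrix has rank 4, and its Smith normal form has invariant factors (1,1,1,1).

Now H_k = ker ∂_k / im ∂_{k+1}, so:

  H_0: rank C_0 − rank ∂_1 = 9 − 7 = 2, and the invariant factors of ∂_1 are all 1, so H_0 = Z^2.
  H_1: rank ker ∂_1 − rank ∂_2 = (13 − 7) − 4 = 2, and the invariant factors of ∂_2 are all 1, so H_1 = Z^2.
  H_2: rank ker ∂_2 − rank ∂_3 = (4 − 4) − 0 = 0, and there is no ∂_3, so H_2 = 0.

As a check, the Euler characteristic is 9 − 13 + 4 = 0, which agrees with 2 − 2 + 0 = 0.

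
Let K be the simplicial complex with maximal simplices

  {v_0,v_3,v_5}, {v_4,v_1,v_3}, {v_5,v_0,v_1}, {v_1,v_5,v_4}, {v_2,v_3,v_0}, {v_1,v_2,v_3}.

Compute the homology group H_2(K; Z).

Take the total order v_0 < v_1 < v_2 < v_3 < v_4 < v_5 on the vertex set. Then K (dimension 2) consists of the simplices:

  0-simplices (6): [v_0], [v_1], [v_2], [v_3], [v_4], [v_5]
  1-simplices (12): [v_0,v_1], [v_0,v_2], [v_0,v_3], [v_0,v_5], [v_1,v_2], [v_1,v_3], [v_1,v_4], [v_1,v_5], [v_2,v_3], [v_3,v_4], [v_3,v_5], [v_4,v_5]
  2-simplices (6): [v_0,v_1,v_5], [v_0,v_2,v_3], [v_0,v_3,v_5], [v_1,v_2,v_3], [v_1,v_3,v_4], [v_1,v_4,v_5]

so the chain groups are C_0 ≅ Z^6, C_1 ≅ Z^12, C_2 ≅ Z^6.

Boundary ∂_1: C_1 → C_0 is given by ∂[p,q] = [q] − [p]. For instance
  ∂[v_3,v_4] = [v_4] − [v_3].
The 6×12 boundary matrix has rank 5 and Smith normal form diag(1,1,1,1,1).

The boundary map ∂_2: C_2 → C_1 acts by ∂[p,q,r] = [q,r] − [p,r] + [p,q]. For instance
  ∂[v_1,v_4,v_5] = [v_4,v_5] − [v_1,v_5] + [v_1,v_4],
  ∂[v_0,v_2,v_3] = [v_2,v_3] − [v_0,v_3] + [v_0,v_2].
The 12×6 boundary matrix has rank 6 and Smith normal form diag(1,1,1,1,1,1).

Reading off H_k = ker ∂_k / im ∂_{k+1}:

  H_2: rank ker ∂_2 − rank ∂_3 = (6 − 6) − 0 = 0, and there is no ∂_3, so H_2 ≅ 0.

(K is a triangulation of the cylinder S^1 x I.)

H_2 = 0.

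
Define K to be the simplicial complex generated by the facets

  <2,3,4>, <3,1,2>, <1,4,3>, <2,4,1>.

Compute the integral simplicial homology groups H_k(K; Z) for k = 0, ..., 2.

H_0 = Z,  H_1 = 0,  H_2 = Z.

Fix the vertex order 1 < 2 < 3 < 4 and write every simplex with vertices in increasing order. Then dim K = 2 and the simplices of K are:

  0-simplices (4): [1], [2], [3], [4]
  1-simplices (6): [1,2], [1,3], [1,4], [2,3], [2,4], [3,4]
  2-simplices (4): [1,2,3], [1,2,4], [1,3,4], [2,3,4]

giving chain groups C_0 ≅ Z^4, C_1 ≅ Z^6, C_2 ≅ Z^4.

Boundary ∂_1: C_1 → C_0 is given by ∂[p,q] = [q] − [p]. For instance
  ∂[1,2] = [2] − [1].
The resulting 4×6 matrix has rank 3, and its Smith normal form has invariant factors (1,1,1).

Boundary ∂_2: C_2 → C_1 maps a triangle to the signed sum of its edges. For instance
  ∂[1,3,4] = [3,4] − [1,4] + [1,3],
  ∂[1,2,3] = [2,3] − [1,3] + [1,2].
The 6×4 boundary matrix has rank 3 and Smith normal form diag(1,1,1).

Reading off H_k = ker ∂_k / im ∂_{k+1}:

  H_0: rank C_0 − rank ∂_1 = 4 − 3 = 1, and the invariant factors of ∂_1 are all 1, so H_0 ≅ Z.
  H_1: rank ker ∂_1 − rank ∂_2 = (6 − 3) − 3 = 0, and the invariant factors of ∂_2 are all 1, so H_1 ≅ 0.
  H_2: rank ker ∂_2 − rank ∂_3 = (4 − 3) − 0 = 1, and there is no ∂_3, so H_2 ≅ Z.

As a check, the Euler characteristic is 4 − 6 + 4 = 2, which agrees with 1 − 0 + 1 = 2.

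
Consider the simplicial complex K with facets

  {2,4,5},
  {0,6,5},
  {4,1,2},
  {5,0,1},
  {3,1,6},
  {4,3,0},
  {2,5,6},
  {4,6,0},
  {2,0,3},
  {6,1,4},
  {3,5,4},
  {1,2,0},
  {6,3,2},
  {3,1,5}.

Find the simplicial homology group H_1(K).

H_1 = Z^2.

K has 7 vertices, 21 edges, 14 triangles.
rank ∂_1 = 6, rank ∂_2 = 13 ⇒ b_1 = 21 − 6 − 13 = 2; all invariant factors of ∂_2 are 1 so no torsion. So H_1 ≅ Z^2.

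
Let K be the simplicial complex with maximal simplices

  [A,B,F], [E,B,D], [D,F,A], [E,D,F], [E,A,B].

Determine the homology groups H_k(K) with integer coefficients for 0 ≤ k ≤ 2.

H_0 ≅ Z,  H_1 ≅ Z,  H_2 = 0.

Take the total order A < B < D < E < F on the vertex set. Then K (dimension 2) consists of the simplices:

  0-simplices (5): A, B, D, E, F
  1-simplices (10): AB, AD, AE, AF, BD, BE, BF, DE, DF, EF
  2-simplices (5): ABE, ABF, ADF, BDE, DEF

so the chain groups are C_0 ≅ Z^5, C_1 ≅ Z^10, C_2 ≅ Z^5.

∂_1: C_1 → C_0 maps an edge to its endpoints' difference, ∂[p,q] = q − p. For instance
  ∂BE = E − B.
This gives a 5×10 integer matrix of rank 4; reducing to Smith normal form yields diagonal entries (1,1,1,1).

The boundary map ∂_2: C_2 → C_1 acts by ∂[p,q,r] = [q,r] − [p,r] + [p,q]. For instance
  ∂ABF = BF − AF + AB,
  ∂ABE = BE − AE + AB.
As a 10×5 matrix over Z this has rank 5, with invariant factors (1,1,1,1,1).

Reading off H_k = ker ∂_k / im ∂_{k+1}:

  H_0: rank C_0 − rank ∂_1 = 5 − 4 = 1, and the invariant factors of ∂_1 are all 1, so H_0 ≅ Z.
  H_1: rank ker ∂_1 − rank ∂_2 = (10 − 4) − 5 = 1, and the invariant factors of ∂_2 are all 1, so H_1 ≅ Z.
  H_2: rank ker ∂_2 − rank ∂_3 = (5 − 5) − 0 = 0, and there is no ∂_3, so H_2 ≅ 0.

(K is a triangulation of the Möbius band.)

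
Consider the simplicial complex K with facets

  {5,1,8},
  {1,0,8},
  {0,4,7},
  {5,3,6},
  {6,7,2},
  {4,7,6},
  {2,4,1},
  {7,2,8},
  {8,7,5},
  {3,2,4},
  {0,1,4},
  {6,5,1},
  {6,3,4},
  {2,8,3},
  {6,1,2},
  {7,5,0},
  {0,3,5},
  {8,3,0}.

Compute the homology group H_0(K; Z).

H_0 ≅ Z.

Order the vertices as 0 < 1 < 2 < 3 < 4 < 5 < 6 < 7 < 8. Listing each simplex with vertices in this order, K has dimension 2 with simplices:

  0-simplices (9): [0], [1], [2], [3], [4], [5], [6], [7], [8]
  1-simplices (27): (27 of them)
  2-simplices (18): [0,1,4], [0,1,8], [0,3,5], [0,3,8], [0,4,7], [0,5,7], [1,2,4], [1,2,6], [1,5,6], [1,5,8], [2,3,4], [2,3,8], [2,6,7], [2,7,8], [3,4,6], [3,5,6], [4,6,7], [5,7,8]

so the chain groups are C_0 ≅ Z^9, C_1 ≅ Z^27, C_2 ≅ Z^18.

Boundary ∂_1: C_1 → C_0 maps an edge to its endpoints' difference, ∂[p,q] = q − p. For instance
  ∂[3,6] = [6] − [3].
As a 9×27 matrix over Z this has rank 8, with invariant factors (1,1,1,1,1,1,1,1).

∂_2: C_2 → C_1 sends each 2-simplex [p,q,r] to [q,r] − [p,r] + [p,q]. For instance
  ∂[0,3,8] = [3,8] − [0,8] + [0,3],
  ∂[2,3,8] = [3,8] − [2,8] + [2,3].
As a 27×18 matrix over Z this has rank 18, with invariant factors (1,1,1,1,1,1,1,1,1,1,1,1,1,1,1,1,1,2).

From H_k ≅ ker(∂_k) / im(∂_{k+1}) we obtain:

  H_0: rank C_0 − rank ∂_1 = 9 − 8 = 1, and the invariant factors of ∂_1 are all 1, so H_0 = Z.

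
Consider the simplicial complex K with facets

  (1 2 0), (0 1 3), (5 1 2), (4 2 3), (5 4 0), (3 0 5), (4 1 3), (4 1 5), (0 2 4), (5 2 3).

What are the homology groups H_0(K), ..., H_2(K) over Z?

H_0 ≅ Z,  H_1 ≅ Z/2,  H_2 = 0.

Fix the vertex order 0 < 1 < 2 < 3 < 4 < 5 and write every simplex with vertices in increasing order. Then dim K = 2 and the simplices of K are:

  0-simplices (6): [0], [1], [2], [3], [4], [5]
  1-simplices (15): [0,1], [0,2], [0,3], [0,4], [0,5], [1,2], [1,3], [1,4], [1,5], [2,3], [2,4], [2,5], [3,4], [3,5], [4,5]
  2-simplices (10): [0,1,2], [0,1,3], [0,2,4], [0,3,5], [0,4,5], [1,2,5], [1,3,4], [1,4,5], [2,3,4], [2,3,5]

so the chain groups are C_0 ≅ Z^6, C_1 ≅ Z^15, C_2 ≅ Z^10.

∂_1: C_1 → C_0 maps an edge to its endpoints' difference, ∂[p,q] = q − p. For instance
  ∂[1,5] = [5] − [1].
As a 6×15 matrix over Z this has rank 5, with invariant factors (1,1,1,1,1).

∂_2: C_2 → C_1 sends each 2-simplex [p,q,r] to [q,r] − [p,r] + [p,q]. For instance
  ∂[1,3,4] = [3,4] − [1,4] + [1,3],
  ∂[1,4,5] = [4,5] − [1,5] + [1,4].
The resulting 15×10 matrix has rank 10, and its Smith normal form has invariant factors (1,1,1,1,1,1,1,1,1,2).

Reading off H_k = ker ∂_k / im ∂_{k+1}:

  H_0: rank C_0 − rank ∂_1 = 6 − 5 = 1, and the invariant factors of ∂_1 are all 1, so H_0 = Z.
  H_1: rank ker ∂_1 − rank ∂_2 = (15 − 5) − 10 = 0, and ∂_2 has invariant factor 2 > 1, so H_1 = Z/2.
  H_2: rank ker ∂_2 − rank ∂_3 = (10 − 10) − 0 = 0, and there is no ∂_3, so H_2 = 0.

(K is a triangulation of the real projective plane RP^2.)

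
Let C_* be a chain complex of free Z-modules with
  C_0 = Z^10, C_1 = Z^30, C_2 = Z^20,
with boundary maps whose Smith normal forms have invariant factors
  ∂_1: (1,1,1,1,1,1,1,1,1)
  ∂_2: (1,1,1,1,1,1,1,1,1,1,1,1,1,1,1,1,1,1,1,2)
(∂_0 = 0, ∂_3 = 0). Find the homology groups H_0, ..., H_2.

H_0: b_0 = 10 − 0 − 9 = 1; torsion from ∂_1 factors > 1: none. So H_0 = Z.
H_1: b_1 = 30 − 9 − 20 = 1; torsion from ∂_2 factors > 1: [2]. So H_1 = Z ⊕ Z/2.
H_2: b_2 = 20 − 20 − 0 = 0; torsion from ∂_3 factors > 1: none. So H_2 = 0.

H_0 = Z,  H_1 = Z ⊕ Z/2,  H_2 = 0.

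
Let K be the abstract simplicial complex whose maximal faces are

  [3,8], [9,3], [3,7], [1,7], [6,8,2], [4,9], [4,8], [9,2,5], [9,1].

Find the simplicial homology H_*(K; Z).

H_0 = Z,  H_1 = Z^3,  H_2 = 0.

Take the total order 1 < 2 < 3 < 4 < 5 < 6 < 7 < 8 < 9 on the vertex set. Then K (dimension 2) consists of the simplices:

  0-simplices (9): [1], [2], [3], [4], [5], [6], [7], [8], [9]
  1-simplices (13): [1,7], [1,9], [2,5], [2,6], [2,8], [2,9], [3,7], [3,8], [3,9], [4,8], [4,9], [5,9], [6,8]
  2-simplices (2): [2,5,9], [2,6,8]

Hence C_0 ≅ Z^9, C_1 ≅ Z^13, C_2 ≅ Z^2.

Boundary ∂_1: C_1 → C_0 is given by ∂[p,q] = [q] − [p]. For instance
  ∂[6,8] = [8] − [6].
The 9×13 boundary matrix has rank 8 and Smith normal form diag(1,1,1,1,1,1,1,1).

Boundary ∂_2: C_2 → C_1 maps a triangle to the signed sum of its edges. For instance
  ∂[2,6,8] = [6,8] − [2,8] + [2,6],
  ∂[2,5,9] = [5,9] − [2,9] + [2,5].
This gives a 13×2 integer matrix of rank 2; reducing to Smith normal form yields diagonal entries (1,1).

Computing H_k = (kernel of ∂_k) / (image of ∂_{k+1}):

  H_0: rank C_0 − rank ∂_1 = 9 − 8 = 1, and the invariant factors of ∂_1 are all 1, so H_0 ≅ Z.
  H_1: rank ker ∂_1 − rank ∂_2 = (13 − 8) − 2 = 3, and the invariant factors of ∂_2 are all 1, so H_1 ≅ Z^3.
  H_2: rank ker ∂_2 − rank ∂_3 = (2 − 2) − 0 = 0, and there is no ∂_3, so H_2 ≅ 0.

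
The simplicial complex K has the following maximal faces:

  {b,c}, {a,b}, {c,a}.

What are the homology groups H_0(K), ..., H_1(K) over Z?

Order the vertices as a < b < c. Listing each simplex with vertices in this order, K has dimension 1 with simplices:

  0-simplices (3): a, b, c
  1-simplices (3): ab, ac, bc

so the chain groups are C_0 ≅ Z^3, C_1 ≅ Z^3.

The boundary map ∂_1: C_1 → C_0 sends each edge [p,q] (with p < q) to q − p. For instance
  ∂ab = b − a.
The resulting 3×3 matrix has rank 2, and its Smith normal form has invariant factors (1,1).

Now H_k = ker ∂_k / im ∂_{k+1}, so:

  H_0: rank C_0 − rank ∂_1 = 3 − 2 = 1, and the invariant factors of ∂_1 are all 1, so H_0 ≅ Z.
  H_1: rank ker ∂_1 − rank ∂_2 = (3 − 2) − 0 = 1, and there is no ∂_2, so H_1 ≅ Z.

As a check, the Euler characteristic is 3 − 3 = 0, which agrees with 1 − 1 = 0.

H_0 ≅ Z,  H_1 ≅ Z.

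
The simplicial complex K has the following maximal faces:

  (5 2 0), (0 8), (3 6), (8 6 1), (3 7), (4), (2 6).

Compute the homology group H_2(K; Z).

H_2 = 0.

Take the total order 0 < 1 < 2 < 3 < 4 < 5 < 6 < 7 < 8 on the vertex set. Then K (dimension 2) consists of the simplices:

  0-simplices (9): [0], [1], [2], [3], [4], [5], [6], [7], [8]
  1-simplices (10): [0,2], [0,5], [0,8], [1,6], [1,8], [2,5], [2,6], [3,6], [3,7], [6,8]
  2-simplices (2): [0,2,5], [1,6,8]

Hence C_0 ≅ Z^9, C_1 ≅ Z^10, C_2 ≅ Z^2.

The boundary map ∂_1: C_1 → C_0 sends each edge [p,q] (with p < q) to q − p. For instance
  ∂[1,8] = [8] − [1].
The 9×10 boundary matrix has rank 7 and Smith normal form diag(1,1,1,1,1,1,1).

∂_2: C_2 → C_1 sends each 2-simplex [p,q,r] to [q,r] − [p,r] + [p,q]. For instance
  ∂[1,6,8] = [6,8] − [1,8] + [1,6],
  ∂[0,2,5] = [2,5] − [0,5] + [0,2].
As a 10×2 matrix over Z this has rank 2, with invariant factors (1,1).

Reading off H_k = ker ∂_k / im ∂_{k+1}:

  H_2: rank ker ∂_2 − rank ∂_3 = (2 − 2) − 0 = 0, and there is no ∂_3, so H_2 ≅ 0.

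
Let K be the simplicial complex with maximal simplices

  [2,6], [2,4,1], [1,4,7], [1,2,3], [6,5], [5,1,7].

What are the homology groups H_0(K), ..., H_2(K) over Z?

We work with the vertex ordering 1 < 2 < 3 < 4 < 5 < 6 < 7. The simplices of K, each written with vertices in increasing order, are:

  0-simplices (7): [1], [2], [3], [4], [5], [6], [7]
  1-simplices (11): [1,2], [1,3], [1,4], [1,5], [1,7], [2,3], [2,4], [2,6], [4,7], [5,6], [5,7]
  2-simplices (4): [1,2,3], [1,2,4], [1,4,7], [1,5,7]

Hence C_0 ≅ Z^7, C_1 ≅ Z^11, C_2 ≅ Z^4.

∂_1: C_1 → C_0 sends each edge [p,q] (with p < q) to q − p. For instance
  ∂[2,6] = [6] − [2].
The 7×11 boundary matrix has rank 6 and Smith normal form diag(1,1,1,1,1,1).

∂_2: C_2 → C_1 sends each 2-simplex [p,q,r] to [q,r] − [p,r] + [p,q]. For instance
  ∂[1,5,7] = [5,7] − [1,7] + [1,5],
  ∂[1,4,7] = [4,7] − [1,7] + [1,4].
This gives a 11×4 integer matrix of rank 4; reducing to Smith normal form yields diagonal entries (1,1,1,1).

Computing H_k = (kernel of ∂_k) / (image of ∂_{k+1}):

  H_0: rank C_0 − rank ∂_1 = 7 − 6 = 1, and the invariant factors of ∂_1 are all 1, so H_0 = Z.
  H_1: rank ker ∂_1 − rank ∂_2 = (11 − 6) − 4 = 1, and the invariant factors of ∂_2 are all 1, so H_1 = Z.
  H_2: rank ker ∂_2 − rank ∂_3 = (4 − 4) − 0 = 0, and there is no ∂_3, so H_2 = 0.

As a check, the Euler characteristic is 7 − 11 + 4 = 0, which agrees with 1 − 1 + 0 = 0.

H_0 ≅ Z,  H_1 ≅ Z,  H_2 = 0.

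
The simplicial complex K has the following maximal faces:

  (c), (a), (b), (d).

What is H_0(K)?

H_0 = Z^4.

K has 4 vertices.
rank ∂_0 = 0, rank ∂_1 = 0 ⇒ b_0 = 4 − 0 − 0 = 4. So H_0 ≅ Z^4.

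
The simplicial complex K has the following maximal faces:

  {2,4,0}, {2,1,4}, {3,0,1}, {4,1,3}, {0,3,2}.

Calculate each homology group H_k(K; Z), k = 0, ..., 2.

H_0 = Z,  H_1 = Z,  H_2 = 0.

Fix the vertex order 0 < 1 < 2 < 3 < 4 and write every simplex with vertices in increasing order. Then dim K = 2 and the simplices of K are:

  0-simplices (5): [0], [1], [2], [3], [4]
  1-simplices (10): [0,1], [0,2], [0,3], [0,4], [1,2], [1,3], [1,4], [2,3], [2,4], [3,4]
  2-simplices (5): [0,1,3], [0,2,3], [0,2,4], [1,2,4], [1,3,4]

so the chain groups are C_0 ≅ Z^5, C_1 ≅ Z^10, C_2 ≅ Z^5.

The boundary map ∂_1: C_1 → C_0 sends each edge [p,q] (with p < q) to q − p.
As a 5×10 matrix over Z this has rank 4, with invariant factors (1,1,1,1).

Boundary ∂_2: C_2 → C_1 sends each 2-simplex [p,q,r] to [q,r] − [p,r] + [p,q]. For instance
  ∂[0,2,4] = [2,4] − [0,4] + [0,2],
  ∂[1,3,4] = [3,4] − [1,4] + [1,3].
The resulting 10×5 matrix has rank 5, and its Smith normal form has invariant factors (1,1,1,1,1).

Now H_k = ker ∂_k / im ∂_{k+1}, so:

  H_0: rank C_0 − rank ∂_1 = 5 − 4 = 1, and the invariant factors of ∂_1 are all 1, so H_0 = Z.
  H_1: rank ker ∂_1 − rank ∂_2 = (10 − 4) − 5 = 1, and the invariant factors of ∂_2 are all 1, so H_1 = Z.
  H_2: rank ker ∂_2 − rank ∂_3 = (5 − 5) − 0 = 0, and there is no ∂_3, so H_2 = 0.

As a check, the Euler characteristic is 5 − 10 + 5 = 0, which agrees with 1 − 1 + 0 = 0.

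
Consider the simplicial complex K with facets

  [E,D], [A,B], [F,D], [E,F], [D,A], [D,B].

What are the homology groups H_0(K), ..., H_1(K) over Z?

H_0 ≅ Z,  H_1 ≅ Z^2.

Fix the vertex order A < B < D < E < F and write every simplex with vertices in increasing order. Then dim K = 1 and the simplices of K are:

  0-simplices (5): A, B, D, E, F
  1-simplices (6): AB, AD, BD, DE, DF, EF

Hence C_0 ≅ Z^5, C_1 ≅ Z^6.

∂_1: C_1 → C_0 sends each edge [p,q] (with p < q) to q − p.
As a 5×6 matrix over Z this has rank 4, with invariant factors (1,1,1,1).

Reading off H_k = ker ∂_k / im ∂_{k+1}:

  H_0: rank C_0 − rank ∂_1 = 5 − 4 = 1, and the invariant factors of ∂_1 are all 1, so H_0 = Z.
  H_1: rank ker ∂_1 − rank ∂_2 = (6 − 4) − 0 = 2, and there is no ∂_2, so H_1 = Z^2.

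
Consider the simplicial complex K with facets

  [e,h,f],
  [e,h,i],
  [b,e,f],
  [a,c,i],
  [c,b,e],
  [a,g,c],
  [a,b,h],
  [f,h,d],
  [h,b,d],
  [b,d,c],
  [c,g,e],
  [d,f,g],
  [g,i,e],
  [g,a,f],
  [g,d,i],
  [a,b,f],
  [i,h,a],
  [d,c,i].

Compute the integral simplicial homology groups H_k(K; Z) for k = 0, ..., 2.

H_0 = Z,  H_1 = Z ⊕ Z/2,  H_2 = 0.

Fix the vertex order a < b < c < d < e < f < g < h < i and write every simplex with vertices in increasing order. Then dim K = 2 and the simplices of K are:

  0-simplices (9): a, b, c, d, e, f, g, h, i
  1-simplices (27): ab, ac, af, ag, ah, ai, bc, bd, be, bf, bh, cd, ce, cg, ci, df, dg, dh, di, ef, eg, eh, ei, fg, fh, gi, hi
  2-simplices (18): abf, abh, acg, aci, afg, ahi, bcd, bce, bdh, bef, cdi, ceg, dfg, dfh, dgi, efh, egi, ehi

so the chain groups are C_0 ≅ Z^9, C_1 ≅ Z^27, C_2 ≅ Z^18.

The boundary map ∂_1: C_1 → C_0 maps an edge to its endpoints' difference, ∂[p,q] = q − p.
The resulting 9×27 matrix has rank 8, and its Smith normal form has invariant factors (1,1,1,1,1,1,1,1).

∂_2: C_2 → C_1 maps a triangle to the signed sum of its edges. For instance
  ∂efh = fh − eh + ef,
  ∂abh = bh − ah + ab.
This gives a 27×18 integer matrix of rank 18; reducing to Smith normal form yields diagonal entries (1,1,1,1,1,1,1,1,1,1,1,1,1,1,1,1,1,2).

Reading off H_k = ker ∂_k / im ∂_{k+1}:

  H_0: rank C_0 − rank ∂_1 = 9 − 8 = 1, and the invariant factors of ∂_1 are all 1, so H_0 = Z.
  H_1: rank ker ∂_1 − rank ∂_2 = (27 − 8) − 18 = 1, and ∂_2 has invariant factor 2 > 1, so H_1 = Z ⊕ Z/2.
  H_2: rank ker ∂_2 − rank ∂_3 = (18 − 18) − 0 = 0, and there is no ∂_3, so H_2 = 0.

As a check, the Euler characteristic is 9 − 27 + 18 = 0, which agrees with 1 − 1 + 0 = 0.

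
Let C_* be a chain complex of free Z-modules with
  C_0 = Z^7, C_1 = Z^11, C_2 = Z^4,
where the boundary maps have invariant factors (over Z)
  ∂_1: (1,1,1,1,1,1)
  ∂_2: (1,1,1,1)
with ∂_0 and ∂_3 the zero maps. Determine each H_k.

H_0 ≅ Z,  H_1 ≅ Z,  H_2 = 0.

H_0: b_0 = 7 − 0 − 6 = 1; torsion from ∂_1 factors > 1: none. So H_0 ≅ Z.
H_1: b_1 = 11 − 6 − 4 = 1; torsion from ∂_2 factors > 1: none. So H_1 ≅ Z.
H_2: b_2 = 4 − 4 − 0 = 0; torsion from ∂_3 factors > 1: none. So H_2 ≅ 0.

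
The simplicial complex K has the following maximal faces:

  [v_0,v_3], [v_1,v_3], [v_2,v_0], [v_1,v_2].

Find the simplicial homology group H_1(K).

H_1 ≅ Z.

K has 4 vertices, 4 edges.
rank ∂_1 = 3, rank ∂_2 = 0 ⇒ b_1 = 4 − 3 − 0 = 1. So H_1 ≅ Z.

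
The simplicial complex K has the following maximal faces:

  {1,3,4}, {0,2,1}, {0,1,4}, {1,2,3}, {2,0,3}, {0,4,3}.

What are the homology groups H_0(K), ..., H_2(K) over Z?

K has 5 vertices, 9 edges, 6 triangles.
rank ∂_0 = 0, rank ∂_1 = 4 ⇒ b_0 = 5 − 0 − 4 = 1; all invariant factors of ∂_1 are 1 so no torsion. So H_0 ≅ Z.
rank ∂_1 = 4, rank ∂_2 = 5 ⇒ b_1 = 9 − 4 − 5 = 0; all invariant factors of ∂_2 are 1 so no torsion. So H_1 ≅ 0.
rank ∂_2 = 5, rank ∂_3 = 0 ⇒ b_2 = 6 − 5 − 0 = 1. So H_2 ≅ Z.

H_0 ≅ Z,  H_1 = 0,  H_2 ≅ Z.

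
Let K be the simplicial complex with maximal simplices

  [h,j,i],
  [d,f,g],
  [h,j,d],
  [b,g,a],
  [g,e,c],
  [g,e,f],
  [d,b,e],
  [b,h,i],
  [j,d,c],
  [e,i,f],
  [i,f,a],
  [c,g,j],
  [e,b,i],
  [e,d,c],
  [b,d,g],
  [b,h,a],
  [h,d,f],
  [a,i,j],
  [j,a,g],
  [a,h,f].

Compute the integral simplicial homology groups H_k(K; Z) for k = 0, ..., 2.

K has 10 vertices, 30 edges, 20 triangles.
rank ∂_0 = 0, rank ∂_1 = 9 ⇒ b_0 = 10 − 0 − 9 = 1; all invariant factors of ∂_1 are 1 so no torsion. So H_0 ≅ Z.
rank ∂_1 = 9, rank ∂_2 = 20 ⇒ b_1 = 30 − 9 − 20 = 1; ∂_2 has invariant factor(s) [2] giving torsion. So H_1 ≅ Z ⊕ Z_2.
rank ∂_2 = 20, rank ∂_3 = 0 ⇒ b_2 = 20 − 20 − 0 = 0. So H_2 ≅ 0.

H_0 ≅ Z,  H_1 ≅ Z ⊕ Z_2,  H_2 = 0.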